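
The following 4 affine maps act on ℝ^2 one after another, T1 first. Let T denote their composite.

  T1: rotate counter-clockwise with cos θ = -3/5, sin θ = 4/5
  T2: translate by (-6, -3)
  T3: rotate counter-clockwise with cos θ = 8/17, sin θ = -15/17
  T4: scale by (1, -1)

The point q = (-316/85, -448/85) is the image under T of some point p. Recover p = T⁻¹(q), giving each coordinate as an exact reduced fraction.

T1 = [-3/5 -4/5 0; 4/5 -3/5 0; 0 0 1]
T2·T1 = [-3/5 -4/5 -6; 4/5 -3/5 -3; 0 0 1]
T3·…·T1 = [36/85 -77/85 -93/17; 77/85 36/85 66/17; 0 0 1]
T4·…·T1 = [36/85 -77/85 -93/17; -77/85 -36/85 -66/17; 0 0 1]
det M = -1; M⁻¹ = [36/85 -77/85 -6/5; -77/85 -36/85 -33/5; 0 0 1]
M⁻¹ · (-316/85, -448/85)ᵀ = (2, -1)ᵀ

p = (2, -1)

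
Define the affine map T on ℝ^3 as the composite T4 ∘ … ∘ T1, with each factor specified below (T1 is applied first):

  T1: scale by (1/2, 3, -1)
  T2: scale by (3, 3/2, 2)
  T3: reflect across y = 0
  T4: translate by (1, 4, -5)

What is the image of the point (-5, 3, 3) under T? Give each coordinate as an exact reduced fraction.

T(p) = (-13/2, -19/2, -11)

T1 scale by (1/2, 3, -1): (-5, 3, 3) → (-5/2, 9, -3)
T2 scale by (3, 3/2, 2): (-5/2, 9, -3) → (-15/2, 27/2, -6)
T3 reflect across y = 0: (-15/2, 27/2, -6) → (-15/2, -27/2, -6)
T4 translate by (1, 4, -5): (-15/2, -27/2, -6) → (-13/2, -19/2, -11)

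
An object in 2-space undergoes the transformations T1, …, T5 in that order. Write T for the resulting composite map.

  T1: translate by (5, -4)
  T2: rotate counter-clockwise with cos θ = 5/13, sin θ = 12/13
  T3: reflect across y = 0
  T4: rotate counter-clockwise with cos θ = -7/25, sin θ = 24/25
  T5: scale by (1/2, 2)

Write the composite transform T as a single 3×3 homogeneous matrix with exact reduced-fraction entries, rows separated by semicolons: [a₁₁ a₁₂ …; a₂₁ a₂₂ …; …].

T = [253/650 102/325 449/650; 408/325 -506/325 4064/325; 0 0 1]

T1 = [1 0 5; 0 1 -4; 0 0 1]
T2·T1 = [5/13 -12/13 73/13; 12/13 5/13 40/13; 0 0 1]
T3·…·T1 = [5/13 -12/13 73/13; -12/13 -5/13 -40/13; 0 0 1]
T4·…·T1 = [253/325 204/325 449/325; 204/325 -253/325 2032/325; 0 0 1]
T5·…·T1 = [253/650 102/325 449/650; 408/325 -506/325 4064/325; 0 0 1]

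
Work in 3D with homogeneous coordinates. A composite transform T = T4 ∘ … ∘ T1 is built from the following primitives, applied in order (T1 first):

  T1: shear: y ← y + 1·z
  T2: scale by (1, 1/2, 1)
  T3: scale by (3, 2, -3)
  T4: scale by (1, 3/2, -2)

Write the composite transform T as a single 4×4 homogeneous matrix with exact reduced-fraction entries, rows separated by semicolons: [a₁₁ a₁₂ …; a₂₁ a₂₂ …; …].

T1 = [1 0 0 0; 0 1 1 0; 0 0 1 0; 0 0 0 1]
T2·T1 = [1 0 0 0; 0 1/2 1/2 0; 0 0 1 0; 0 0 0 1]
T3·…·T1 = [3 0 0 0; 0 1 1 0; 0 0 -3 0; 0 0 0 1]
T4·…·T1 = [3 0 0 0; 0 3/2 3/2 0; 0 0 6 0; 0 0 0 1]

T = [3 0 0 0; 0 3/2 3/2 0; 0 0 6 0; 0 0 0 1]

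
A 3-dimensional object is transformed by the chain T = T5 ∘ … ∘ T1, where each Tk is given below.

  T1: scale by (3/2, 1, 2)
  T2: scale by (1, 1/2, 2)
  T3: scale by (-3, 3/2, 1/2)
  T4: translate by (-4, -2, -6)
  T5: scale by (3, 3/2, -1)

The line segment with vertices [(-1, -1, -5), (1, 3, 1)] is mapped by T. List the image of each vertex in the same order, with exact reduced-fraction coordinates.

image vertices: (3/2, -33/8, 16), (-51/2, 3/8, 4)

T1 scale by (3/2, 1, 2): (-1, -1, -5) → (-3/2, -1, -10); (1, 3, 1) → (3/2, 3, 2)
T2 scale by (1, 1/2, 2): (-3/2, -1, -10) → (-3/2, -1/2, -20); (3/2, 3, 2) → (3/2, 3/2, 4)
T3 scale by (-3, 3/2, 1/2): (-3/2, -1/2, -20) → (9/2, -3/4, -10); (3/2, 3/2, 4) → (-9/2, 9/4, 2)
T4 translate by (-4, -2, -6): (9/2, -3/4, -10) → (1/2, -11/4, -16); (-9/2, 9/4, 2) → (-17/2, 1/4, -4)
T5 scale by (3, 3/2, -1): (1/2, -11/4, -16) → (3/2, -33/8, 16); (-17/2, 1/4, -4) → (-51/2, 3/8, 4)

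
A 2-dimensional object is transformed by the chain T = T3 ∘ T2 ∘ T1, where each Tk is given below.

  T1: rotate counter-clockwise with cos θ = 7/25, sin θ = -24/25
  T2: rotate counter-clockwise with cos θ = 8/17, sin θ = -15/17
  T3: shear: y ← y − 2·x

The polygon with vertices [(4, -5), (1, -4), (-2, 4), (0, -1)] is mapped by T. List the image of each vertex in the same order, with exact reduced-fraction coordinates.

image vertices: (-2701/425, 5734/425), (-1492/425, 3903/425), (1796/425, -4214/425), (-297/425, 898/425)

T1 rotate counter-clockwise with cos θ = 7/25, sin θ = -24/25: (4, -5) → (-92/25, -131/25); (1, -4) → (-89/25, -52/25); (-2, 4) → (82/25, 76/25); (0, -1) → (-24/25, -7/25)
T2 rotate counter-clockwise with cos θ = 8/17, sin θ = -15/17: (-92/25, -131/25) → (-2701/425, 332/425); (-89/25, -52/25) → (-1492/425, 919/425); (82/25, 76/25) → (1796/425, -622/425); (-24/25, -7/25) → (-297/425, 304/425)
T3 shear: y ← y − 2·x: (-2701/425, 332/425) → (-2701/425, 5734/425); (-1492/425, 919/425) → (-1492/425, 3903/425); (1796/425, -622/425) → (1796/425, -4214/425); (-297/425, 304/425) → (-297/425, 898/425)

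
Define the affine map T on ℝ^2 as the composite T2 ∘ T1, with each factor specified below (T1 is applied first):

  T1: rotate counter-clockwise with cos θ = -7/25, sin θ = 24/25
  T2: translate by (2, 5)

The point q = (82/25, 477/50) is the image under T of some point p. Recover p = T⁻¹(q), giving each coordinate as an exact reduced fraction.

p = (4, -5/2)

T1 = [-7/25 -24/25 0; 24/25 -7/25 0; 0 0 1]
T2·T1 = [-7/25 -24/25 2; 24/25 -7/25 5; 0 0 1]
det M = 1; M⁻¹ = [-7/25 24/25 -106/25; -24/25 -7/25 83/25; 0 0 1]
M⁻¹ · (82/25, 477/50)ᵀ = (4, -5/2)ᵀ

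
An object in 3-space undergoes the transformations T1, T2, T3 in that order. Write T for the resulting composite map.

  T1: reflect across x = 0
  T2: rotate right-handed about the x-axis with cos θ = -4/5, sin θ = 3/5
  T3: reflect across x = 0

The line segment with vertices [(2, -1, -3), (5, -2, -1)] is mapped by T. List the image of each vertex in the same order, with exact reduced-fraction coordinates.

T1 reflect across x = 0: (2, -1, -3) → (-2, -1, -3); (5, -2, -1) → (-5, -2, -1)
T2 rotate right-handed about the x-axis with cos θ = -4/5, sin θ = 3/5: (-2, -1, -3) → (-2, 13/5, 9/5); (-5, -2, -1) → (-5, 11/5, -2/5)
T3 reflect across x = 0: (-2, 13/5, 9/5) → (2, 13/5, 9/5); (-5, 11/5, -2/5) → (5, 11/5, -2/5)

image vertices: (2, 13/5, 9/5), (5, 11/5, -2/5)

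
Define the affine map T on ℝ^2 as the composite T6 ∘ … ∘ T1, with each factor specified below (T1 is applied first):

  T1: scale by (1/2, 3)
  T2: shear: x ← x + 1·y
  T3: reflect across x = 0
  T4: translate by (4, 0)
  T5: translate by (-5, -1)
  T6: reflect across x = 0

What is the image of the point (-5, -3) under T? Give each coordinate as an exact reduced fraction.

T(p) = (-21/2, -10)

T1 scale by (1/2, 3): (-5, -3) → (-5/2, -9)
T2 shear: x ← x + 1·y: (-5/2, -9) → (-23/2, -9)
T3 reflect across x = 0: (-23/2, -9) → (23/2, -9)
T4 translate by (4, 0): (23/2, -9) → (31/2, -9)
T5 translate by (-5, -1): (31/2, -9) → (21/2, -10)
T6 reflect across x = 0: (21/2, -10) → (-21/2, -10)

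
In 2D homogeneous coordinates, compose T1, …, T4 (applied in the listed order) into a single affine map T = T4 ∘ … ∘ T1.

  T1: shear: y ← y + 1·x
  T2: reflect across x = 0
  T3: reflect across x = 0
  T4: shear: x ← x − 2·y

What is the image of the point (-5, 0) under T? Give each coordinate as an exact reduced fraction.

T(p) = (5, -5)

T1 shear: y ← y + 1·x: (-5, 0) → (-5, -5)
T2 reflect across x = 0: (-5, -5) → (5, -5)
T3 reflect across x = 0: (5, -5) → (-5, -5)
T4 shear: x ← x − 2·y: (-5, -5) → (5, -5)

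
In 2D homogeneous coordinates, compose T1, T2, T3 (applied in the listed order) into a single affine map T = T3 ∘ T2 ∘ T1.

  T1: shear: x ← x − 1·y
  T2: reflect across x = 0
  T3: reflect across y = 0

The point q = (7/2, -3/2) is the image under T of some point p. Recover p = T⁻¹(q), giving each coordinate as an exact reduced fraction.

T1 = [1 -1 0; 0 1 0; 0 0 1]
T2·T1 = [-1 1 0; 0 1 0; 0 0 1]
T3·…·T1 = [-1 1 0; 0 -1 0; 0 0 1]
det M = 1; M⁻¹ = [-1 -1 0; 0 -1 0; 0 0 1]
M⁻¹ · (7/2, -3/2)ᵀ = (-2, 3/2)ᵀ

p = (-2, 3/2)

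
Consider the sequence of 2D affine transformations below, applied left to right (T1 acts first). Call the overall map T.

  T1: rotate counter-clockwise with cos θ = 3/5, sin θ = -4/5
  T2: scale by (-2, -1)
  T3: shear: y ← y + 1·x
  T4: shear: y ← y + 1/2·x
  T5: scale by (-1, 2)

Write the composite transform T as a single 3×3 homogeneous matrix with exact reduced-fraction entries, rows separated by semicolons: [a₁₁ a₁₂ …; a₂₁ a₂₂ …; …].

T1 = [3/5 4/5 0; -4/5 3/5 0; 0 0 1]
T2·T1 = [-6/5 -8/5 0; 4/5 -3/5 0; 0 0 1]
T3·…·T1 = [-6/5 -8/5 0; -2/5 -11/5 0; 0 0 1]
T4·…·T1 = [-6/5 -8/5 0; -1 -3 0; 0 0 1]
T5·…·T1 = [6/5 8/5 0; -2 -6 0; 0 0 1]

T = [6/5 8/5 0; -2 -6 0; 0 0 1]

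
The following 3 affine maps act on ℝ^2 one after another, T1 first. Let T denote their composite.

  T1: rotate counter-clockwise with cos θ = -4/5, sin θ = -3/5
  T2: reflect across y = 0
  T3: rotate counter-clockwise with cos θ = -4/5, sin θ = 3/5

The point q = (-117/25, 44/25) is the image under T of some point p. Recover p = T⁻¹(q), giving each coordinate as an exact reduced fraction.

T1 = [-4/5 3/5 0; -3/5 -4/5 0; 0 0 1]
T2·T1 = [-4/5 3/5 0; 3/5 4/5 0; 0 0 1]
T3·…·T1 = [7/25 -24/25 0; -24/25 -7/25 0; 0 0 1]
det M = -1; M⁻¹ = [7/25 -24/25 0; -24/25 -7/25 0; 0 0 1]
M⁻¹ · (-117/25, 44/25)ᵀ = (-3, 4)ᵀ

p = (-3, 4)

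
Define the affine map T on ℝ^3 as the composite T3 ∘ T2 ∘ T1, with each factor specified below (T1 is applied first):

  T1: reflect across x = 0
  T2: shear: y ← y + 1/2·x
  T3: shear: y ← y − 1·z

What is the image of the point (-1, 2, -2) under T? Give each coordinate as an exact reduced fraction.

T1 reflect across x = 0: (-1, 2, -2) → (1, 2, -2)
T2 shear: y ← y + 1/2·x: (1, 2, -2) → (1, 5/2, -2)
T3 shear: y ← y − 1·z: (1, 5/2, -2) → (1, 9/2, -2)

T(p) = (1, 9/2, -2)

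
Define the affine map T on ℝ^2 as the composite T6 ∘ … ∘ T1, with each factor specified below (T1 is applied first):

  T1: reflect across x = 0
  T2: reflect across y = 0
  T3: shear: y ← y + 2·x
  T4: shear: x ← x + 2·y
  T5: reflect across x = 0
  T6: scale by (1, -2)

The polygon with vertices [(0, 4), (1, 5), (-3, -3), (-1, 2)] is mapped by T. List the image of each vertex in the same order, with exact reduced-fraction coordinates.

T1 reflect across x = 0: (0, 4) → (0, 4); (1, 5) → (-1, 5); (-3, -3) → (3, -3); (-1, 2) → (1, 2)
T2 reflect across y = 0: (0, 4) → (0, -4); (-1, 5) → (-1, -5); (3, -3) → (3, 3); (1, 2) → (1, -2)
T3 shear: y ← y + 2·x: (0, -4) → (0, -4); (-1, -5) → (-1, -7); (3, 3) → (3, 9); (1, -2) → (1, 0)
T4 shear: x ← x + 2·y: (0, -4) → (-8, -4); (-1, -7) → (-15, -7); (3, 9) → (21, 9); (1, 0) → (1, 0)
T5 reflect across x = 0: (-8, -4) → (8, -4); (-15, -7) → (15, -7); (21, 9) → (-21, 9); (1, 0) → (-1, 0)
T6 scale by (1, -2): (8, -4) → (8, 8); (15, -7) → (15, 14); (-21, 9) → (-21, -18); (-1, 0) → (-1, 0)

image vertices: (8, 8), (15, 14), (-21, -18), (-1, 0)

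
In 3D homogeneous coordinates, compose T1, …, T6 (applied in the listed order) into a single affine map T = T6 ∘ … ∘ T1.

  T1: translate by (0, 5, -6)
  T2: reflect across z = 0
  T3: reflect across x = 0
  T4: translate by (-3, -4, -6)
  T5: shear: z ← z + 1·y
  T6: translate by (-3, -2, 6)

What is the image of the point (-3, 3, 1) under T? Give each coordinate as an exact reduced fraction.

T1 translate by (0, 5, -6): (-3, 3, 1) → (-3, 8, -5)
T2 reflect across z = 0: (-3, 8, -5) → (-3, 8, 5)
T3 reflect across x = 0: (-3, 8, 5) → (3, 8, 5)
T4 translate by (-3, -4, -6): (3, 8, 5) → (0, 4, -1)
T5 shear: z ← z + 1·y: (0, 4, -1) → (0, 4, 3)
T6 translate by (-3, -2, 6): (0, 4, 3) → (-3, 2, 9)

T(p) = (-3, 2, 9)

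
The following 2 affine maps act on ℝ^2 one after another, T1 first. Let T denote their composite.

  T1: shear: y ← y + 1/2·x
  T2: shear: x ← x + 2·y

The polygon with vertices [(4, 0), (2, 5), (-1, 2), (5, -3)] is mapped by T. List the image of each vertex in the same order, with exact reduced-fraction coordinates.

T1 shear: y ← y + 1/2·x: (4, 0) → (4, 2); (2, 5) → (2, 6); (-1, 2) → (-1, 3/2); (5, -3) → (5, -1/2)
T2 shear: x ← x + 2·y: (4, 2) → (8, 2); (2, 6) → (14, 6); (-1, 3/2) → (2, 3/2); (5, -1/2) → (4, -1/2)

image vertices: (8, 2), (14, 6), (2, 3/2), (4, -1/2)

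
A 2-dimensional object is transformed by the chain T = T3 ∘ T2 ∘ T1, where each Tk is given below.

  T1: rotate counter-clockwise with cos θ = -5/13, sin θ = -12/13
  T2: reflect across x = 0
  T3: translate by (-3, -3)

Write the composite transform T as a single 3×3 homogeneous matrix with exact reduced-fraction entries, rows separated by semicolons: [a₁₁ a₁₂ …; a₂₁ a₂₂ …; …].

T = [5/13 -12/13 -3; -12/13 -5/13 -3; 0 0 1]

T1 = [-5/13 12/13 0; -12/13 -5/13 0; 0 0 1]
T2·T1 = [5/13 -12/13 0; -12/13 -5/13 0; 0 0 1]
T3·…·T1 = [5/13 -12/13 -3; -12/13 -5/13 -3; 0 0 1]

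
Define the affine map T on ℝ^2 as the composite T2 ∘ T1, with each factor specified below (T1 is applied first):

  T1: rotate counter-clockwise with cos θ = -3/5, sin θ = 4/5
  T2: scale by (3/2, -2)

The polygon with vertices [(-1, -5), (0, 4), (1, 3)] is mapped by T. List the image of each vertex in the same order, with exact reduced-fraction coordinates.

image vertices: (69/10, -22/5), (-24/5, 24/5), (-9/2, 2)

T1 rotate counter-clockwise with cos θ = -3/5, sin θ = 4/5: (-1, -5) → (23/5, 11/5); (0, 4) → (-16/5, -12/5); (1, 3) → (-3, -1)
T2 scale by (3/2, -2): (23/5, 11/5) → (69/10, -22/5); (-16/5, -12/5) → (-24/5, 24/5); (-3, -1) → (-9/2, 2)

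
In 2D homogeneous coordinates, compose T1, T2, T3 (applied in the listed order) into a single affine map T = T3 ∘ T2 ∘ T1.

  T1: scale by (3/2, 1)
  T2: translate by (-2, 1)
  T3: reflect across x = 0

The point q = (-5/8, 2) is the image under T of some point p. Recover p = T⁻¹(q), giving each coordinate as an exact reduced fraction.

p = (7/4, 1)

T1 = [3/2 0 0; 0 1 0; 0 0 1]
T2·T1 = [3/2 0 -2; 0 1 1; 0 0 1]
T3·…·T1 = [-3/2 0 2; 0 1 1; 0 0 1]
det M = -3/2; M⁻¹ = [-2/3 0 4/3; 0 1 -1; 0 0 1]
M⁻¹ · (-5/8, 2)ᵀ = (7/4, 1)ᵀ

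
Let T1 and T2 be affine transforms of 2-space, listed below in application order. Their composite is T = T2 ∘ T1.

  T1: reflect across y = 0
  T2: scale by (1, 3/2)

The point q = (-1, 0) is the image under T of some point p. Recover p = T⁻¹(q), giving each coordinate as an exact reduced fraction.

p = (-1, 0)

T1 = [1 0 0; 0 -1 0; 0 0 1]
T2·T1 = [1 0 0; 0 -3/2 0; 0 0 1]
det M = -3/2; M⁻¹ = [1 0 0; 0 -2/3 0; 0 0 1]
M⁻¹ · (-1, 0)ᵀ = (-1, 0)ᵀ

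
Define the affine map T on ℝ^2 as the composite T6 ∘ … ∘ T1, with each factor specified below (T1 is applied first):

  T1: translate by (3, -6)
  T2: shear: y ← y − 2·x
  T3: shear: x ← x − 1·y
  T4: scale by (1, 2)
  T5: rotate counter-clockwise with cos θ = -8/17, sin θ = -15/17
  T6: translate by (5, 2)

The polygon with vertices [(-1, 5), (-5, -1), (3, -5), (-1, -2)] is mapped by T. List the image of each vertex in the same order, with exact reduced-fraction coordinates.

image vertices: (-121/17, 9/17), (-13/17, 67/17), (-837/17, -33/17), (-387/17, 16/17)

T1 translate by (3, -6): (-1, 5) → (2, -1); (-5, -1) → (-2, -7); (3, -5) → (6, -11); (-1, -2) → (2, -8)
T2 shear: y ← y − 2·x: (2, -1) → (2, -5); (-2, -7) → (-2, -3); (6, -11) → (6, -23); (2, -8) → (2, -12)
T3 shear: x ← x − 1·y: (2, -5) → (7, -5); (-2, -3) → (1, -3); (6, -23) → (29, -23); (2, -12) → (14, -12)
T4 scale by (1, 2): (7, -5) → (7, -10); (1, -3) → (1, -6); (29, -23) → (29, -46); (14, -12) → (14, -24)
T5 rotate counter-clockwise with cos θ = -8/17, sin θ = -15/17: (7, -10) → (-206/17, -25/17); (1, -6) → (-98/17, 33/17); (29, -46) → (-922/17, -67/17); (14, -24) → (-472/17, -18/17)
T6 translate by (5, 2): (-206/17, -25/17) → (-121/17, 9/17); (-98/17, 33/17) → (-13/17, 67/17); (-922/17, -67/17) → (-837/17, -33/17); (-472/17, -18/17) → (-387/17, 16/17)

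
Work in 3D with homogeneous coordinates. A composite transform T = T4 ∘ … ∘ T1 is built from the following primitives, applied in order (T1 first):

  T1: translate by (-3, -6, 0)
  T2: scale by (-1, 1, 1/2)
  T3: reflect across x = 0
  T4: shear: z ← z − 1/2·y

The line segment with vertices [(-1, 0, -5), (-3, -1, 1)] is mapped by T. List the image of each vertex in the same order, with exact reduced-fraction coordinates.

T1 translate by (-3, -6, 0): (-1, 0, -5) → (-4, -6, -5); (-3, -1, 1) → (-6, -7, 1)
T2 scale by (-1, 1, 1/2): (-4, -6, -5) → (4, -6, -5/2); (-6, -7, 1) → (6, -7, 1/2)
T3 reflect across x = 0: (4, -6, -5/2) → (-4, -6, -5/2); (6, -7, 1/2) → (-6, -7, 1/2)
T4 shear: z ← z − 1/2·y: (-4, -6, -5/2) → (-4, -6, 1/2); (-6, -7, 1/2) → (-6, -7, 4)

image vertices: (-4, -6, 1/2), (-6, -7, 4)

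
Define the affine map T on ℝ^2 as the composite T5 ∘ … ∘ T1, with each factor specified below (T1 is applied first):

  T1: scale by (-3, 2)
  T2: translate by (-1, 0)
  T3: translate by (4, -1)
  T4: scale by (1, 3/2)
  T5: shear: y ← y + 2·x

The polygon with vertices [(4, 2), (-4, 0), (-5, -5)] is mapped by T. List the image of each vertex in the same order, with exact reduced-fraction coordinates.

T1 scale by (-3, 2): (4, 2) → (-12, 4); (-4, 0) → (12, 0); (-5, -5) → (15, -10)
T2 translate by (-1, 0): (-12, 4) → (-13, 4); (12, 0) → (11, 0); (15, -10) → (14, -10)
T3 translate by (4, -1): (-13, 4) → (-9, 3); (11, 0) → (15, -1); (14, -10) → (18, -11)
T4 scale by (1, 3/2): (-9, 3) → (-9, 9/2); (15, -1) → (15, -3/2); (18, -11) → (18, -33/2)
T5 shear: y ← y + 2·x: (-9, 9/2) → (-9, -27/2); (15, -3/2) → (15, 57/2); (18, -33/2) → (18, 39/2)

image vertices: (-9, -27/2), (15, 57/2), (18, 39/2)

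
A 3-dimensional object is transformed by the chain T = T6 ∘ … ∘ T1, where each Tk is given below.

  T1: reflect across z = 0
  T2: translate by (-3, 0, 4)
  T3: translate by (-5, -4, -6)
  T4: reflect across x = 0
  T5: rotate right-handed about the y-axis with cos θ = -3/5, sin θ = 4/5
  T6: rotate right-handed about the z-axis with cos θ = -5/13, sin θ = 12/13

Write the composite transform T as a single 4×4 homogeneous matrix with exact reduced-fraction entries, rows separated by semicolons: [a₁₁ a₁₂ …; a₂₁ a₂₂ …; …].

T1 = [1 0 0 0; 0 1 0 0; 0 0 -1 0; 0 0 0 1]
T2·T1 = [1 0 0 -3; 0 1 0 0; 0 0 -1 4; 0 0 0 1]
T3·…·T1 = [1 0 0 -8; 0 1 0 -4; 0 0 -1 -2; 0 0 0 1]
T4·…·T1 = [-1 0 0 8; 0 1 0 -4; 0 0 -1 -2; 0 0 0 1]
T5·…·T1 = [3/5 0 -4/5 -32/5; 0 1 0 -4; 4/5 0 3/5 -26/5; 0 0 0 1]
T6·…·T1 = [-3/13 -12/13 4/13 80/13; 36/65 -5/13 -48/65 -284/65; 4/5 0 3/5 -26/5; 0 0 0 1]

T = [-3/13 -12/13 4/13 80/13; 36/65 -5/13 -48/65 -284/65; 4/5 0 3/5 -26/5; 0 0 0 1]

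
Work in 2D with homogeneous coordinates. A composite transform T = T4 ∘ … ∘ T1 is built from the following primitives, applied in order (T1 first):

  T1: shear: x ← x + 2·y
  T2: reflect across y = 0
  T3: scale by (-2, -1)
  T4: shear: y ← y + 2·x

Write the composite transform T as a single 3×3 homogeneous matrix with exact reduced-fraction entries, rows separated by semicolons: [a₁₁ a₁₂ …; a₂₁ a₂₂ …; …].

T1 = [1 2 0; 0 1 0; 0 0 1]
T2·T1 = [1 2 0; 0 -1 0; 0 0 1]
T3·…·T1 = [-2 -4 0; 0 1 0; 0 0 1]
T4·…·T1 = [-2 -4 0; -4 -7 0; 0 0 1]

T = [-2 -4 0; -4 -7 0; 0 0 1]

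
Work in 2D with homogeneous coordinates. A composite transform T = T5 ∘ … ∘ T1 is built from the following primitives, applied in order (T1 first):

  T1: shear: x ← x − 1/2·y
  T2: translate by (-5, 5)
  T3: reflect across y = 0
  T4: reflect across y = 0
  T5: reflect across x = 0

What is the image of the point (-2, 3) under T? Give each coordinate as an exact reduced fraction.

T1 shear: x ← x − 1/2·y: (-2, 3) → (-7/2, 3)
T2 translate by (-5, 5): (-7/2, 3) → (-17/2, 8)
T3 reflect across y = 0: (-17/2, 8) → (-17/2, -8)
T4 reflect across y = 0: (-17/2, -8) → (-17/2, 8)
T5 reflect across x = 0: (-17/2, 8) → (17/2, 8)

T(p) = (17/2, 8)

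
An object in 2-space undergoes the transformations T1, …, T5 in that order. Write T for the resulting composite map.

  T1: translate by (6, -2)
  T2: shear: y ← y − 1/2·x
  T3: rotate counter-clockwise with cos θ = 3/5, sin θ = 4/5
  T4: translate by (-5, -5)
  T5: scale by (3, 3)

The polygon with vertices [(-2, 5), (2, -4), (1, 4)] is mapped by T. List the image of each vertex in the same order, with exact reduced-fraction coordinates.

image vertices: (-51/5, -18/5), (117/5, -69/5), (6/5, -9/10)

T1 translate by (6, -2): (-2, 5) → (4, 3); (2, -4) → (8, -6); (1, 4) → (7, 2)
T2 shear: y ← y − 1/2·x: (4, 3) → (4, 1); (8, -6) → (8, -10); (7, 2) → (7, -3/2)
T3 rotate counter-clockwise with cos θ = 3/5, sin θ = 4/5: (4, 1) → (8/5, 19/5); (8, -10) → (64/5, 2/5); (7, -3/2) → (27/5, 47/10)
T4 translate by (-5, -5): (8/5, 19/5) → (-17/5, -6/5); (64/5, 2/5) → (39/5, -23/5); (27/5, 47/10) → (2/5, -3/10)
T5 scale by (3, 3): (-17/5, -6/5) → (-51/5, -18/5); (39/5, -23/5) → (117/5, -69/5); (2/5, -3/10) → (6/5, -9/10)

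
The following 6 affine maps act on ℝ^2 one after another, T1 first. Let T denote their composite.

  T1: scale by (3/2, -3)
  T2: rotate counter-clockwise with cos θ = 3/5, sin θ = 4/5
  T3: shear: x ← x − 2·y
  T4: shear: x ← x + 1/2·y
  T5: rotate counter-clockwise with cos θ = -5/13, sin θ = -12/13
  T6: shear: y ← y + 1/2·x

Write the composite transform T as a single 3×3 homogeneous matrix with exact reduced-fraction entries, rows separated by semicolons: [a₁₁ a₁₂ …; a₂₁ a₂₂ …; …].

T = [189/130 -471/130 0; 57/52 -303/52 0; 0 0 1]

T1 = [3/2 0 0; 0 -3 0; 0 0 1]
T2·T1 = [9/10 12/5 0; 6/5 -9/5 0; 0 0 1]
T3·…·T1 = [-3/2 6 0; 6/5 -9/5 0; 0 0 1]
T4·…·T1 = [-9/10 51/10 0; 6/5 -9/5 0; 0 0 1]
T5·…·T1 = [189/130 -471/130 0; 24/65 -261/65 0; 0 0 1]
T6·…·T1 = [189/130 -471/130 0; 57/52 -303/52 0; 0 0 1]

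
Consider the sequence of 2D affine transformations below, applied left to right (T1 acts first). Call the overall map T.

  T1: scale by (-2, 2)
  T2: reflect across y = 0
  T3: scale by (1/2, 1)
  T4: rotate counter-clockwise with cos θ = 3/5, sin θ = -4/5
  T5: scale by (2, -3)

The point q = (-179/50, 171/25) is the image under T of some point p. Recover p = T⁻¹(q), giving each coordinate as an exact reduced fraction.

p = (-3/4, 7/5)

T1 = [-2 0 0; 0 2 0; 0 0 1]
T2·T1 = [-2 0 0; 0 -2 0; 0 0 1]
T3·…·T1 = [-1 0 0; 0 -2 0; 0 0 1]
T4·…·T1 = [-3/5 -8/5 0; 4/5 -6/5 0; 0 0 1]
T5·…·T1 = [-6/5 -16/5 0; -12/5 18/5 0; 0 0 1]
det M = -12; M⁻¹ = [-3/10 -4/15 0; -1/5 1/10 0; 0 0 1]
M⁻¹ · (-179/50, 171/25)ᵀ = (-3/4, 7/5)ᵀ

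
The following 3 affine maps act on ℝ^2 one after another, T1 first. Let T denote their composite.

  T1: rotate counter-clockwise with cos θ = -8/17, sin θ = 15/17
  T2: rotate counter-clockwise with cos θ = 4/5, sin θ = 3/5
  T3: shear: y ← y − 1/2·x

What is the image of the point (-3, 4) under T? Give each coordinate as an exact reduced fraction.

T(p) = (87/85, -919/170)

T1 rotate counter-clockwise with cos θ = -8/17, sin θ = 15/17: (-3, 4) → (-36/17, -77/17)
T2 rotate counter-clockwise with cos θ = 4/5, sin θ = 3/5: (-36/17, -77/17) → (87/85, -416/85)
T3 shear: y ← y − 1/2·x: (87/85, -416/85) → (87/85, -919/170)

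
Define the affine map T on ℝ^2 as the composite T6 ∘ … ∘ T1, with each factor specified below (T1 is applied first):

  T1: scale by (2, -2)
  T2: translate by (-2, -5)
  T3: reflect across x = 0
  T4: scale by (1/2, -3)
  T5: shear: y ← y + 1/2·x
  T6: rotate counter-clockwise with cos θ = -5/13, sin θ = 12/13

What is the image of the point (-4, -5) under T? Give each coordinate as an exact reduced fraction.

T1 scale by (2, -2): (-4, -5) → (-8, 10)
T2 translate by (-2, -5): (-8, 10) → (-10, 5)
T3 reflect across x = 0: (-10, 5) → (10, 5)
T4 scale by (1/2, -3): (10, 5) → (5, -15)
T5 shear: y ← y + 1/2·x: (5, -15) → (5, -25/2)
T6 rotate counter-clockwise with cos θ = -5/13, sin θ = 12/13: (5, -25/2) → (125/13, 245/26)

T(p) = (125/13, 245/26)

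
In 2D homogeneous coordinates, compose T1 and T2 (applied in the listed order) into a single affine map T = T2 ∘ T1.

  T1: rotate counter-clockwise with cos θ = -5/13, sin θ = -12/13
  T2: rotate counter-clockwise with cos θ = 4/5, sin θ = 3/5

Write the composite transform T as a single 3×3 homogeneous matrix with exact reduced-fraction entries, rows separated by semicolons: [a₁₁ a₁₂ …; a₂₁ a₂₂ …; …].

T = [16/65 63/65 0; -63/65 16/65 0; 0 0 1]

T1 = [-5/13 12/13 0; -12/13 -5/13 0; 0 0 1]
T2·T1 = [16/65 63/65 0; -63/65 16/65 0; 0 0 1]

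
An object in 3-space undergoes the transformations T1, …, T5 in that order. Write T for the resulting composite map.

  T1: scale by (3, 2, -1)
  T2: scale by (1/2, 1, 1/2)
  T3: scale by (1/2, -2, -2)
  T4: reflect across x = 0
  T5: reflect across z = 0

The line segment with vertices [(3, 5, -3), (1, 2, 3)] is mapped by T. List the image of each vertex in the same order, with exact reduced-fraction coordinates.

image vertices: (-9/4, -20, 3), (-3/4, -8, -3)

T1 scale by (3, 2, -1): (3, 5, -3) → (9, 10, 3); (1, 2, 3) → (3, 4, -3)
T2 scale by (1/2, 1, 1/2): (9, 10, 3) → (9/2, 10, 3/2); (3, 4, -3) → (3/2, 4, -3/2)
T3 scale by (1/2, -2, -2): (9/2, 10, 3/2) → (9/4, -20, -3); (3/2, 4, -3/2) → (3/4, -8, 3)
T4 reflect across x = 0: (9/4, -20, -3) → (-9/4, -20, -3); (3/4, -8, 3) → (-3/4, -8, 3)
T5 reflect across z = 0: (-9/4, -20, -3) → (-9/4, -20, 3); (-3/4, -8, 3) → (-3/4, -8, -3)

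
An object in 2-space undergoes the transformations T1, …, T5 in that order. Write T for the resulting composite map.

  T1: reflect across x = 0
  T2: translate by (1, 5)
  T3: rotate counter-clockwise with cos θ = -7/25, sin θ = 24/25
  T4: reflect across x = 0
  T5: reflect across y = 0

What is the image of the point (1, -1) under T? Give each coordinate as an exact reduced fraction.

T1 reflect across x = 0: (1, -1) → (-1, -1)
T2 translate by (1, 5): (-1, -1) → (0, 4)
T3 rotate counter-clockwise with cos θ = -7/25, sin θ = 24/25: (0, 4) → (-96/25, -28/25)
T4 reflect across x = 0: (-96/25, -28/25) → (96/25, -28/25)
T5 reflect across y = 0: (96/25, -28/25) → (96/25, 28/25)

T(p) = (96/25, 28/25)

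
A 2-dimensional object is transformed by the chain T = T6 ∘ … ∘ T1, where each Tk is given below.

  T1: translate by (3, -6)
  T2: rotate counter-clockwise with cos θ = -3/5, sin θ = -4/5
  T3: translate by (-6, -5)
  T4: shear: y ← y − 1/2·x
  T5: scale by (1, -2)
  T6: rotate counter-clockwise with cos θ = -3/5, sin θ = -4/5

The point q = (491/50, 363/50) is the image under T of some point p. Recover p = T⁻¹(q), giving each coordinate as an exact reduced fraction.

p = (5/2, 3)

T1 = [1 0 3; 0 1 -6; 0 0 1]
T2·T1 = [-3/5 4/5 -33/5; -4/5 -3/5 6/5; 0 0 1]
T3·…·T1 = [-3/5 4/5 -63/5; -4/5 -3/5 -19/5; 0 0 1]
T4·…·T1 = [-3/5 4/5 -63/5; -1/2 -1 5/2; 0 0 1]
T5·…·T1 = [-3/5 4/5 -63/5; 1 2 -5; 0 0 1]
T6·…·T1 = [29/25 28/25 89/25; -3/25 -46/25 327/25; 0 0 1]
det M = -2; M⁻¹ = [23/25 14/25 -53/5; -3/50 -29/50 39/5; 0 0 1]
M⁻¹ · (491/50, 363/50)ᵀ = (5/2, 3)ᵀ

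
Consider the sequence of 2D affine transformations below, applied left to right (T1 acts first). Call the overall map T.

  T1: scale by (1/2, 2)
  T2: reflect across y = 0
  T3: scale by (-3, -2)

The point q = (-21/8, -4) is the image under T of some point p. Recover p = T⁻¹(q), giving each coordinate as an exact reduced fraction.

p = (7/4, -1)

T1 = [1/2 0 0; 0 2 0; 0 0 1]
T2·T1 = [1/2 0 0; 0 -2 0; 0 0 1]
T3·…·T1 = [-3/2 0 0; 0 4 0; 0 0 1]
det M = -6; M⁻¹ = [-2/3 0 0; 0 1/4 0; 0 0 1]
M⁻¹ · (-21/8, -4)ᵀ = (7/4, -1)ᵀ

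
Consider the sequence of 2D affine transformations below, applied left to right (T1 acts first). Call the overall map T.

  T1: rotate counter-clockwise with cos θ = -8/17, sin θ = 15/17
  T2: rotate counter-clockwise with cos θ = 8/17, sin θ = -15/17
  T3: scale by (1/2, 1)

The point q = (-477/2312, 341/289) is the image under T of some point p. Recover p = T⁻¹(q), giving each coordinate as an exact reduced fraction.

p = (3/4, 1)

T1 = [-8/17 -15/17 0; 15/17 -8/17 0; 0 0 1]
T2·T1 = [161/289 -240/289 0; 240/289 161/289 0; 0 0 1]
T3·…·T1 = [161/578 -120/289 0; 240/289 161/289 0; 0 0 1]
det M = 1/2; M⁻¹ = [322/289 240/289 0; -480/289 161/289 0; 0 0 1]
M⁻¹ · (-477/2312, 341/289)ᵀ = (3/4, 1)ᵀ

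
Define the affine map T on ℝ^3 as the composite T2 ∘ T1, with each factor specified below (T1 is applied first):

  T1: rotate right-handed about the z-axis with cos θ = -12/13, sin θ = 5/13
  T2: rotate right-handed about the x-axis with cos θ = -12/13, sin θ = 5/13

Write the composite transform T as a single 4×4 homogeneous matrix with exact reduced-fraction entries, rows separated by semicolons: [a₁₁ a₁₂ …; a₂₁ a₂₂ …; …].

T1 = [-12/13 -5/13 0 0; 5/13 -12/13 0 0; 0 0 1 0; 0 0 0 1]
T2·T1 = [-12/13 -5/13 0 0; -60/169 144/169 -5/13 0; 25/169 -60/169 -12/13 0; 0 0 0 1]

T = [-12/13 -5/13 0 0; -60/169 144/169 -5/13 0; 25/169 -60/169 -12/13 0; 0 0 0 1]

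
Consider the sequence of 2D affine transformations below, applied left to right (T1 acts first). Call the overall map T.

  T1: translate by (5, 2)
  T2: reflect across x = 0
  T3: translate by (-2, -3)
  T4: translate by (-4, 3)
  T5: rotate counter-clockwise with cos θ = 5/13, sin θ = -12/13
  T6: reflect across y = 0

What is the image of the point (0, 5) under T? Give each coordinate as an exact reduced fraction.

T(p) = (29/13, -167/13)

T1 translate by (5, 2): (0, 5) → (5, 7)
T2 reflect across x = 0: (5, 7) → (-5, 7)
T3 translate by (-2, -3): (-5, 7) → (-7, 4)
T4 translate by (-4, 3): (-7, 4) → (-11, 7)
T5 rotate counter-clockwise with cos θ = 5/13, sin θ = -12/13: (-11, 7) → (29/13, 167/13)
T6 reflect across y = 0: (29/13, 167/13) → (29/13, -167/13)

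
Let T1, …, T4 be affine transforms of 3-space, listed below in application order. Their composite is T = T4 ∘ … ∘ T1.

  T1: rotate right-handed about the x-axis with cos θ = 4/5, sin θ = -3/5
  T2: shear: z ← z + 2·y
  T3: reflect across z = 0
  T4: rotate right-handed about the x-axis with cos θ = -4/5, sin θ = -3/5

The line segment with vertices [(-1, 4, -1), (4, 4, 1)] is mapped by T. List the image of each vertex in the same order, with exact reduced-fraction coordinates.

image vertices: (-1, -82/25, 1/25), (4, -166/25, 63/25)

T1 rotate right-handed about the x-axis with cos θ = 4/5, sin θ = -3/5: (-1, 4, -1) → (-1, 13/5, -16/5); (4, 4, 1) → (4, 19/5, -8/5)
T2 shear: z ← z + 2·y: (-1, 13/5, -16/5) → (-1, 13/5, 2); (4, 19/5, -8/5) → (4, 19/5, 6)
T3 reflect across z = 0: (-1, 13/5, 2) → (-1, 13/5, -2); (4, 19/5, 6) → (4, 19/5, -6)
T4 rotate right-handed about the x-axis with cos θ = -4/5, sin θ = -3/5: (-1, 13/5, -2) → (-1, -82/25, 1/25); (4, 19/5, -6) → (4, -166/25, 63/25)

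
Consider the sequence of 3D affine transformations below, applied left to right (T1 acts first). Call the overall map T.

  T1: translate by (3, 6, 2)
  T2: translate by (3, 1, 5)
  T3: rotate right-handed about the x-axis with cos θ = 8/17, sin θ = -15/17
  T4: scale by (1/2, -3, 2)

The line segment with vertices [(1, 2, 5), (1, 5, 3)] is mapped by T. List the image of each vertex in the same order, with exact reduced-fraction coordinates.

T1 translate by (3, 6, 2): (1, 2, 5) → (4, 8, 7); (1, 5, 3) → (4, 11, 5)
T2 translate by (3, 1, 5): (4, 8, 7) → (7, 9, 12); (4, 11, 5) → (7, 12, 10)
T3 rotate right-handed about the x-axis with cos θ = 8/17, sin θ = -15/17: (7, 9, 12) → (7, 252/17, -39/17); (7, 12, 10) → (7, 246/17, -100/17)
T4 scale by (1/2, -3, 2): (7, 252/17, -39/17) → (7/2, -756/17, -78/17); (7, 246/17, -100/17) → (7/2, -738/17, -200/17)

image vertices: (7/2, -756/17, -78/17), (7/2, -738/17, -200/17)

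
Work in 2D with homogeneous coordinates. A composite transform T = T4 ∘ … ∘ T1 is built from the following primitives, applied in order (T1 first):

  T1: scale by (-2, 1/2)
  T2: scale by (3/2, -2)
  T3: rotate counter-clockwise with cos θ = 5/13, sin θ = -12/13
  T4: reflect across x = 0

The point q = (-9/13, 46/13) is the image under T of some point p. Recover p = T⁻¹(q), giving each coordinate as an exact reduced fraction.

T1 = [-2 0 0; 0 1/2 0; 0 0 1]
T2·T1 = [-3 0 0; 0 -1 0; 0 0 1]
T3·…·T1 = [-15/13 -12/13 0; 36/13 -5/13 0; 0 0 1]
T4·…·T1 = [15/13 12/13 0; 36/13 -5/13 0; 0 0 1]
det M = -3; M⁻¹ = [5/39 4/13 0; 12/13 -5/13 0; 0 0 1]
M⁻¹ · (-9/13, 46/13)ᵀ = (1, -2)ᵀ

p = (1, -2)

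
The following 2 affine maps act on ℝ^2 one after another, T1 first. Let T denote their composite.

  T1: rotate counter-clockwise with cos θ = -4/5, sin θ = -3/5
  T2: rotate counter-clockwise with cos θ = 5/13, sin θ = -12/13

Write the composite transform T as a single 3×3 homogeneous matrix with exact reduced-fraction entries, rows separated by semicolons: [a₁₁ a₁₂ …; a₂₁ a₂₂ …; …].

T1 = [-4/5 3/5 0; -3/5 -4/5 0; 0 0 1]
T2·T1 = [-56/65 -33/65 0; 33/65 -56/65 0; 0 0 1]

T = [-56/65 -33/65 0; 33/65 -56/65 0; 0 0 1]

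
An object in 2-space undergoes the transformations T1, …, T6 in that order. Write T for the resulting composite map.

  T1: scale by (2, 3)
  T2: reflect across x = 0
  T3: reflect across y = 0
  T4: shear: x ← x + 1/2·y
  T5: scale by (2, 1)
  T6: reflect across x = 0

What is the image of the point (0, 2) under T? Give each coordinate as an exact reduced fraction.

T1 scale by (2, 3): (0, 2) → (0, 6)
T2 reflect across x = 0: (0, 6) → (0, 6)
T3 reflect across y = 0: (0, 6) → (0, -6)
T4 shear: x ← x + 1/2·y: (0, -6) → (-3, -6)
T5 scale by (2, 1): (-3, -6) → (-6, -6)
T6 reflect across x = 0: (-6, -6) → (6, -6)

T(p) = (6, -6)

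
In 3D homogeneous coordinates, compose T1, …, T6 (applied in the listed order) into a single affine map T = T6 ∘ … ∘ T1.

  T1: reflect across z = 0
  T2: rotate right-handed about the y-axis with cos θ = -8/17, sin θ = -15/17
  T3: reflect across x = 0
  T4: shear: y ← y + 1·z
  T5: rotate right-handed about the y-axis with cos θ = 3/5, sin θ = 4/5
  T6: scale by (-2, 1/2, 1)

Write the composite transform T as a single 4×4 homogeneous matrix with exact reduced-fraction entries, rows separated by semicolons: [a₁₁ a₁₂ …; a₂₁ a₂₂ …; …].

T = [-168/85 0 26/85 0; 15/34 1/2 4/17 0; 13/85 0 84/85 0; 0 0 0 1]

T1 = [1 0 0 0; 0 1 0 0; 0 0 -1 0; 0 0 0 1]
T2·T1 = [-8/17 0 15/17 0; 0 1 0 0; 15/17 0 8/17 0; 0 0 0 1]
T3·…·T1 = [8/17 0 -15/17 0; 0 1 0 0; 15/17 0 8/17 0; 0 0 0 1]
T4·…·T1 = [8/17 0 -15/17 0; 15/17 1 8/17 0; 15/17 0 8/17 0; 0 0 0 1]
T5·…·T1 = [84/85 0 -13/85 0; 15/17 1 8/17 0; 13/85 0 84/85 0; 0 0 0 1]
T6·…·T1 = [-168/85 0 26/85 0; 15/34 1/2 4/17 0; 13/85 0 84/85 0; 0 0 0 1]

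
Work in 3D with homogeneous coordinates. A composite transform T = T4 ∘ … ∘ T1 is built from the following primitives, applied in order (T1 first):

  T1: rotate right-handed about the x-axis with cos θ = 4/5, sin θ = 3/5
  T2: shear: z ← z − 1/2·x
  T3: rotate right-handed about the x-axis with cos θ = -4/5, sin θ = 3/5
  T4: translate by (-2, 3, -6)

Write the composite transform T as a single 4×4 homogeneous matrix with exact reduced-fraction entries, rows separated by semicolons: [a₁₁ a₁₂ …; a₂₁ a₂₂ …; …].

T1 = [1 0 0 0; 0 4/5 -3/5 0; 0 3/5 4/5 0; 0 0 0 1]
T2·T1 = [1 0 0 0; 0 4/5 -3/5 0; -1/2 3/5 4/5 0; 0 0 0 1]
T3·…·T1 = [1 0 0 0; 3/10 -1 0 0; 2/5 0 -1 0; 0 0 0 1]
T4·…·T1 = [1 0 0 -2; 3/10 -1 0 3; 2/5 0 -1 -6; 0 0 0 1]

T = [1 0 0 -2; 3/10 -1 0 3; 2/5 0 -1 -6; 0 0 0 1]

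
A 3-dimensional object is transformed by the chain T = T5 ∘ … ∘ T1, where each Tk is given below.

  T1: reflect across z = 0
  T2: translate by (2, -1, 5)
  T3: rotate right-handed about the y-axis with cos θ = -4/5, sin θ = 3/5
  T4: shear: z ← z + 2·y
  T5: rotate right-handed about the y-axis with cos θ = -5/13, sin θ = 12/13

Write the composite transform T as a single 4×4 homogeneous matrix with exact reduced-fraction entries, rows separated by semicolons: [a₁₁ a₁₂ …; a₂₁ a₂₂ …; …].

T1 = [1 0 0 0; 0 1 0 0; 0 0 -1 0; 0 0 0 1]
T2·T1 = [1 0 0 2; 0 1 0 -1; 0 0 -1 5; 0 0 0 1]
T3·…·T1 = [-4/5 0 -3/5 7/5; 0 1 0 -1; -3/5 0 4/5 -26/5; 0 0 0 1]
T4·…·T1 = [-4/5 0 -3/5 7/5; 0 1 0 -1; -3/5 2 4/5 -36/5; 0 0 0 1]
T5·…·T1 = [-16/65 24/13 63/65 -467/65; 0 1 0 -1; 63/65 -10/13 16/65 96/65; 0 0 0 1]

T = [-16/65 24/13 63/65 -467/65; 0 1 0 -1; 63/65 -10/13 16/65 96/65; 0 0 0 1]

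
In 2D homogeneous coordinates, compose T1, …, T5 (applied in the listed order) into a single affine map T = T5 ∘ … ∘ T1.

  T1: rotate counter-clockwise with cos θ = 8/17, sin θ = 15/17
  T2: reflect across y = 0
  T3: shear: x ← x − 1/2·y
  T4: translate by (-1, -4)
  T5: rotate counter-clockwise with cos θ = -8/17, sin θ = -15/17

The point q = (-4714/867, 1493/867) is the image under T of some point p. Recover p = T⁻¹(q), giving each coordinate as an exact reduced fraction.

p = (2, -1/3)

T1 = [8/17 -15/17 0; 15/17 8/17 0; 0 0 1]
T2·T1 = [8/17 -15/17 0; -15/17 -8/17 0; 0 0 1]
T3·…·T1 = [31/34 -11/17 0; -15/17 -8/17 0; 0 0 1]
T4·…·T1 = [31/34 -11/17 -1; -15/17 -8/17 -4; 0 0 1]
T5·…·T1 = [-349/289 -32/289 -52/17; -225/578 229/289 47/17; 0 0 1]
det M = -1; M⁻¹ = [-229/289 -32/289 -36/17; -225/578 349/289 -77/17; 0 0 1]
M⁻¹ · (-4714/867, 1493/867)ᵀ = (2, -1/3)ᵀ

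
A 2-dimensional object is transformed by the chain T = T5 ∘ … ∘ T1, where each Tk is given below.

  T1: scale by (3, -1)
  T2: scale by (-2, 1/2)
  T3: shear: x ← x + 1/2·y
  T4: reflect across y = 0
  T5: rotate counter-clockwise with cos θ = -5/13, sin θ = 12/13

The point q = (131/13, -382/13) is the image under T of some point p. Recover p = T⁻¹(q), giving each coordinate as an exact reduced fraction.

p = (5, 4)

T1 = [3 0 0; 0 -1 0; 0 0 1]
T2·T1 = [-6 0 0; 0 -1/2 0; 0 0 1]
T3·…·T1 = [-6 -1/4 0; 0 -1/2 0; 0 0 1]
T4·…·T1 = [-6 -1/4 0; 0 1/2 0; 0 0 1]
T5·…·T1 = [30/13 -19/52 0; -72/13 -11/26 0; 0 0 1]
det M = -3; M⁻¹ = [11/78 -19/156 0; -24/13 -10/13 0; 0 0 1]
M⁻¹ · (131/13, -382/13)ᵀ = (5, 4)ᵀ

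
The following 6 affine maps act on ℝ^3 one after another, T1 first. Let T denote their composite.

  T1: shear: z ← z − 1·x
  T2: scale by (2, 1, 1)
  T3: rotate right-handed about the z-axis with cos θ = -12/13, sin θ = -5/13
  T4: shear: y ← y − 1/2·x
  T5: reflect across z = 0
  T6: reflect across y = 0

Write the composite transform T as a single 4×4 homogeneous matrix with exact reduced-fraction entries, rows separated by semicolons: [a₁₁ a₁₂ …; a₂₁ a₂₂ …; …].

T1 = [1 0 0 0; 0 1 0 0; -1 0 1 0; 0 0 0 1]
T2·T1 = [2 0 0 0; 0 1 0 0; -1 0 1 0; 0 0 0 1]
T3·…·T1 = [-24/13 5/13 0 0; -10/13 -12/13 0 0; -1 0 1 0; 0 0 0 1]
T4·…·T1 = [-24/13 5/13 0 0; 2/13 -29/26 0 0; -1 0 1 0; 0 0 0 1]
T5·…·T1 = [-24/13 5/13 0 0; 2/13 -29/26 0 0; 1 0 -1 0; 0 0 0 1]
T6·…·T1 = [-24/13 5/13 0 0; -2/13 29/26 0 0; 1 0 -1 0; 0 0 0 1]

T = [-24/13 5/13 0 0; -2/13 29/26 0 0; 1 0 -1 0; 0 0 0 1]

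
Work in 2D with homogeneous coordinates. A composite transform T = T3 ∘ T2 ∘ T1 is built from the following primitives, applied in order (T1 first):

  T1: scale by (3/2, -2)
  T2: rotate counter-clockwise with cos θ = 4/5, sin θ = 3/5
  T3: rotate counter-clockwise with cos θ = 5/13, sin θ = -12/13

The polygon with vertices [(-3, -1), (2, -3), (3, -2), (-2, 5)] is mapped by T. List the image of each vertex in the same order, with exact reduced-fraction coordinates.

image vertices: (-186/65, 521/130), (366/65, 237/65), (384/65, 151/130), (-498/65, -461/65)

T1 scale by (3/2, -2): (-3, -1) → (-9/2, 2); (2, -3) → (3, 6); (3, -2) → (9/2, 4); (-2, 5) → (-3, -10)
T2 rotate counter-clockwise with cos θ = 4/5, sin θ = 3/5: (-9/2, 2) → (-24/5, -11/10); (3, 6) → (-6/5, 33/5); (9/2, 4) → (6/5, 59/10); (-3, -10) → (18/5, -49/5)
T3 rotate counter-clockwise with cos θ = 5/13, sin θ = -12/13: (-24/5, -11/10) → (-186/65, 521/130); (-6/5, 33/5) → (366/65, 237/65); (6/5, 59/10) → (384/65, 151/130); (18/5, -49/5) → (-498/65, -461/65)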